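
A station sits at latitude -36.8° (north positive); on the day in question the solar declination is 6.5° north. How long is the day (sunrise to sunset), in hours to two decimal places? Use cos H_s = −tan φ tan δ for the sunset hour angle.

−tan φ tan δ = −(-0.7481)(0.1139) = 0.0852; H_s = arccos(0.0852) = 85.11°.
Day length = 2 H_s / 15° h⁻¹ = 170.22° / 15 = 11.348 h.

11.35 hours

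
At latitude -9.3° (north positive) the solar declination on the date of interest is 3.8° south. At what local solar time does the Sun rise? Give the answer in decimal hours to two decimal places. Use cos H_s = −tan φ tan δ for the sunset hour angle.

The sunset hour angle satisfies cos H_s = −tan φ tan δ = -0.0109, giving H_s = 90.62°.
Sunrise is at 12 − H_s/15 = 12 − 6.041 = 5.959 h local solar time.

5.96 h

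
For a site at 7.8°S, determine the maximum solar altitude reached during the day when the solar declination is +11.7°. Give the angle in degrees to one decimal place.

70.5°

At local solar noon the hour angle is zero, so the elevation is 90° − |φ − δ| = 90° − |-7.8° − (11.7°)| = 90° − 19.5° = 70.5°.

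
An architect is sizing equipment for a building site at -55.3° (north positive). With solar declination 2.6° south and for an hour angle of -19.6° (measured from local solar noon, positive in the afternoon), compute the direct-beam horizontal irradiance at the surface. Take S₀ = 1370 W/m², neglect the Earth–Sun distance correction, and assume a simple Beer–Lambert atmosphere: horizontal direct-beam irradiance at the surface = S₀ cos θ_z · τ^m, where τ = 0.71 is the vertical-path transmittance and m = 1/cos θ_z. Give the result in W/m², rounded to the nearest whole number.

432 W/m²

cos θ_z = sin(-55.3°) sin(-2.6°) + cos(-55.3°) cos(-2.6°) cos(-19.60°) = 0.0373 + 0.5357 = 0.5730.
Air mass m = 1/cos θ_z = 1/0.5730 = 1.745; τ^m = 0.71^1.745 = 0.5501.
Surface direct beam = 1370 × 0.5730 × 0.5501 = 431.83 W/m².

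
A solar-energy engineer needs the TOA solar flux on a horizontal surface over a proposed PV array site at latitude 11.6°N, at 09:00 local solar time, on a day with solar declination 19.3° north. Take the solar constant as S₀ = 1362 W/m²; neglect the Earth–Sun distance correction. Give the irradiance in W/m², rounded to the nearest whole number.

Hour angle H = 15° × (9 − 12) = -45.00°.
cos θ_z = sin φ sin δ + cos φ cos δ cos H = (0.2011)(0.3305) + (0.9796)(0.9438)(0.7071) = 0.7202.
Top-of-atmosphere irradiance = S₀ cos θ_z = 1362 × 0.7202 = 980.91 W/m².

981 W/m²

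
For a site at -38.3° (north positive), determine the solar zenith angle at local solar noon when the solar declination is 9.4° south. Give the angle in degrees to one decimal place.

28.9°

At local solar noon the hour angle is zero, so the zenith angle is |φ − δ| = |-38.3° − (-9.4°)| = 28.9°.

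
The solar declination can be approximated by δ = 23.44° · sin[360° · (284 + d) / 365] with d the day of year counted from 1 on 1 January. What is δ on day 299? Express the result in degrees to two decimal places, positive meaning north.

-13.45°

360 × (284 + 299) / 365 = 575.014°; sin(575.014°) = -0.5738.
δ = 23.44 × -0.5738 = -13.450° ≈ -13.45°.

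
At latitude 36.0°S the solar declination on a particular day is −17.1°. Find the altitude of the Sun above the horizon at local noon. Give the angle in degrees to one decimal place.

71.1°

At local solar noon the hour angle is zero, so the elevation is 90° − |φ − δ| = 90° − |-36.0° − (-17.1°)| = 90° − 18.9° = 71.1°.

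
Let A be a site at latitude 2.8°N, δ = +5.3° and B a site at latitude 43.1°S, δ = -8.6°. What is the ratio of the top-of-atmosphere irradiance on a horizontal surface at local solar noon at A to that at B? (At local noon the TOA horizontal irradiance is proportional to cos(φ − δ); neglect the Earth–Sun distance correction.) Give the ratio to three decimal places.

A: cos θ_z = cos(2.8° − (5.3°)) = 0.9990.
B: cos θ_z = cos(-43.1° − (-8.6°)) = 0.8241.
Ratio A/B = 0.9990 / 0.8241 = 1.2122.

1.212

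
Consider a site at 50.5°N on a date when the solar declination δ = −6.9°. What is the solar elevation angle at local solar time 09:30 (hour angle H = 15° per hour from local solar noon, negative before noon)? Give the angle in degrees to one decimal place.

24.1°

Hour angle H = 15° × (9.5 − 12) = -37.50°.
cos θ_z = sin φ sin δ + cos φ cos δ cos H = (0.7716)(-0.1201) + (0.6361)(0.9928)(0.7934) = 0.4084.
θ_z = arccos(0.4084) = 65.90°, so the elevation is 90° − 65.90° = 24.10°.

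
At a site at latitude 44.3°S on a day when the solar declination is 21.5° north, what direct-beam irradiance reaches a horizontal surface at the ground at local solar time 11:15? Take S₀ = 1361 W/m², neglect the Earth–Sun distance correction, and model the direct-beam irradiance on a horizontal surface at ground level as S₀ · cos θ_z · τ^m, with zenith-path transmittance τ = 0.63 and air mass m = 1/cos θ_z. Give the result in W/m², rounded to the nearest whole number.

Hour angle H = 15° × (11.25 − 12) = -11.25°.
cos θ_z = sin(-44.3°) sin(21.5°) + cos(-44.3°) cos(21.5°) cos(-11.25°) = -0.2560 + 0.6531 = 0.3971.
Air mass m = 1/cos θ_z = 1/0.3971 = 2.518; τ^m = 0.63^2.518 = 0.3124.
Surface direct beam = 1361 × 0.3971 × 0.3124 = 168.84 W/m².

169 W/m²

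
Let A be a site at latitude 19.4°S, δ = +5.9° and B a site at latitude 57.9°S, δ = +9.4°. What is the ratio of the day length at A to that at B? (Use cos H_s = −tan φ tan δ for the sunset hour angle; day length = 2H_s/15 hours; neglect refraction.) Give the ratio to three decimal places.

A: H_s = arccos(−tan -19.4° · tan 5.9°) = 87.91°, so 2H_s/15 = 11.7213 h.
B: H_s = arccos(−tan -57.9° · tan 9.4°) = 74.70°, so 2H_s/15 = 9.9600 h.
Ratio A/B = 11.7213 / 9.9600 = 1.1768.

1.177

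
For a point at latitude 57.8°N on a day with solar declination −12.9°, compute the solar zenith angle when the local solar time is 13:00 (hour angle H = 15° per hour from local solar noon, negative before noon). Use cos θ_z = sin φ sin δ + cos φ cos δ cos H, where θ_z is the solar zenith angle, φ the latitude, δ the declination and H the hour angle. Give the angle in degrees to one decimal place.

Hour angle H = 15° × (13 − 12) = 15.00°.
cos θ_z = sin(57.8°) sin(-12.9°) + cos(57.8°) cos(-12.9°) cos(15.00°) = -0.1889 + 0.5017 = 0.3128.
θ_z = arccos(0.3128) = 71.77°.

71.8°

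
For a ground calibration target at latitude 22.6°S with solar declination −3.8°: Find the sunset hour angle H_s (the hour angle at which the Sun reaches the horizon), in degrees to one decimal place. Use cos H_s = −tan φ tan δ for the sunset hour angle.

cos H_s = −tan(-22.6°) · tan(-3.8°) = -0.0276, so H_s = arccos(-0.0276) = 91.58°.

91.6°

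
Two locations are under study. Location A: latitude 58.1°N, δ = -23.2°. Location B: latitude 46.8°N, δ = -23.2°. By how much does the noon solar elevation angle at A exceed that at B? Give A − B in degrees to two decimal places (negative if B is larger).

-11.30°

A: 90° − |58.1 − (-23.2)| = 8.70°.
B: 90° − |46.8 − (-23.2)| = 20.00°.
A − B = 8.70 − 20.00 = -11.30°.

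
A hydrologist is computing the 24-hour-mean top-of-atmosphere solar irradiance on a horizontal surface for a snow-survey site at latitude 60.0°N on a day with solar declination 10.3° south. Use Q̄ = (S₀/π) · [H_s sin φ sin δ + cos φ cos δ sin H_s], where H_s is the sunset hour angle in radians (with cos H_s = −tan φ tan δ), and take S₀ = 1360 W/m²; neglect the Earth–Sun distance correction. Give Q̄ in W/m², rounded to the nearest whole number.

−tan φ tan δ = −(1.7321)(-0.1817) = 0.3147; H_s = arccos(0.3147) = 71.66°. In radians, H_s = 1.2507.
H_s sin φ sin δ = 1.2507 × 0.8660 × -0.1788 = -0.1937.
cos φ cos δ sin H_s = 0.5000 × 0.9839 × 0.9492 = 0.4670.
Q̄ = (1360/π) × (-0.1937 + 0.4670) = 432.90 × 0.2733 = 118.31 W/m².

118 W/m²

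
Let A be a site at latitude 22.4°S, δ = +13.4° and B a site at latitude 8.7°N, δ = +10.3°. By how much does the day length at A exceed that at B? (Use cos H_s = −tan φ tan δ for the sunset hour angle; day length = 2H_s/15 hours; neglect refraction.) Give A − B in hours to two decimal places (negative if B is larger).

-0.96 h

A: H_s = arccos(−tan -22.4° · tan 13.4°) = 84.36°, so 2H_s/15 = 11.2480 h.
B: H_s = arccos(−tan 8.7° · tan 10.3°) = 91.59°, so 2H_s/15 = 12.2120 h.
A − B = 11.2480 − 12.2120 = -0.9640 h.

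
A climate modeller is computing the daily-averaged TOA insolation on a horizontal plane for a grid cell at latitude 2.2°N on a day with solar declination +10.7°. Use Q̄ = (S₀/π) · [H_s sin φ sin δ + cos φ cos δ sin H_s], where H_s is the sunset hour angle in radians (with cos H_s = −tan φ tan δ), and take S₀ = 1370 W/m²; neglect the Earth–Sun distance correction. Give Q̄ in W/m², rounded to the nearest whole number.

The sunset hour angle satisfies cos H_s = −tan φ tan δ = -0.0073, giving H_s = 90.42°. In radians, H_s = 1.5781.
H_s sin φ sin δ = 1.5781 × 0.0384 × 0.1857 = 0.0113.
cos φ cos δ sin H_s = 0.9993 × 0.9826 × 1.0000 = 0.9819.
Q̄ = (1370/π) × (0.0113 + 0.9819) = 436.08 × 0.9932 = 433.11 W/m².

433 W/m²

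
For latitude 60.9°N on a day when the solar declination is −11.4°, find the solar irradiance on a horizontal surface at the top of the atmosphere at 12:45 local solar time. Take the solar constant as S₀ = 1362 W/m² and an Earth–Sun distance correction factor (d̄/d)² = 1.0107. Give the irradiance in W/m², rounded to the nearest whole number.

406 W/m²

Hour angle H = 15° × (12.75 − 12) = 11.25°.
With φ = 60.9°, δ = -11.4°, H = 11.25°: sin φ sin δ = -0.1727, cos φ cos δ cos H = 0.4676, so cos θ_z = 0.2949.
Top-of-atmosphere irradiance = S₀ (d̄/d)² cos θ_z = 1362 × 1.0107 × 0.2949 = 405.95 W/m².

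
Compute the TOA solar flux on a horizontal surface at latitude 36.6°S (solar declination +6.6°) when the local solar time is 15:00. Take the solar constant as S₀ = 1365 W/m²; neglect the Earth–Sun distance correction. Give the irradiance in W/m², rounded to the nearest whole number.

Hour angle H = 15° × (15 − 12) = 45.00°.
cos θ_z = sin φ sin δ + cos φ cos δ cos H = (-0.5962)(0.1149) + (0.8028)(0.9934)(0.7071) = 0.4954.
Top-of-atmosphere irradiance = S₀ cos θ_z = 1365 × 0.4954 = 676.22 W/m².

676 W/m²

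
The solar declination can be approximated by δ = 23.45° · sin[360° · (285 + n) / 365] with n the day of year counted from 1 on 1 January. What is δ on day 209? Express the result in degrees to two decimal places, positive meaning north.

360 × (285 + 209) / 365 = 487.233°; sin(487.233°) = 0.7962.
δ = 23.45 × 0.7962 = 18.671° ≈ +18.67°.

+18.67°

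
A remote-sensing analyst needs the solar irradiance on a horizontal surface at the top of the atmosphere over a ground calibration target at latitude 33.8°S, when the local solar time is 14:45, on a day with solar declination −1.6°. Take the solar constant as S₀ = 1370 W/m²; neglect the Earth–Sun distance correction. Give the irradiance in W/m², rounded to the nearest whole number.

877 W/m²

Hour angle H = 15° × (14.75 − 12) = 41.25°.
With φ = -33.8°, δ = -1.6°, H = 41.25°: sin φ sin δ = 0.0155, cos φ cos δ cos H = 0.6245, so cos θ_z = 0.6400.
Top-of-atmosphere irradiance = S₀ cos θ_z = 1370 × 0.6400 = 876.80 W/m².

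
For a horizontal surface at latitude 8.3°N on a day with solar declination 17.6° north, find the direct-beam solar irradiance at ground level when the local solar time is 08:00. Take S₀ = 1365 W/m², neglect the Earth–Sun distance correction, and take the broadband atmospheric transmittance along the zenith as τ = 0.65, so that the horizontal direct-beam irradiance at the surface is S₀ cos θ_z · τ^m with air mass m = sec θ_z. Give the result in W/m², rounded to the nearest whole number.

305 W/m²

Hour angle H = 15° × (8 − 12) = -60.00°.
cos θ_z = sin φ sin δ + cos φ cos δ cos H = (0.1444)(0.3024) + (0.9895)(0.9532)(0.5000) = 0.5153.
Air mass m = 1/cos θ_z = 1/0.5153 = 1.941; τ^m = 0.65^1.941 = 0.4334.
Surface direct beam = 1365 × 0.5153 × 0.4334 = 304.85 W/m².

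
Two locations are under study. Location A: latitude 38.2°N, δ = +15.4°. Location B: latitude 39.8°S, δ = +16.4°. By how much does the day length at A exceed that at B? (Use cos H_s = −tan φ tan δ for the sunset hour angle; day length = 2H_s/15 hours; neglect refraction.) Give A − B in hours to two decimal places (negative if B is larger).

+3.56 h

A: H_s = arccos(−tan 38.2° · tan 15.4°) = 102.52°, so 2H_s/15 = 13.6693 h.
B: H_s = arccos(−tan -39.8° · tan 16.4°) = 75.81°, so 2H_s/15 = 10.1080 h.
A − B = 13.6693 − 10.1080 = 3.5613 h.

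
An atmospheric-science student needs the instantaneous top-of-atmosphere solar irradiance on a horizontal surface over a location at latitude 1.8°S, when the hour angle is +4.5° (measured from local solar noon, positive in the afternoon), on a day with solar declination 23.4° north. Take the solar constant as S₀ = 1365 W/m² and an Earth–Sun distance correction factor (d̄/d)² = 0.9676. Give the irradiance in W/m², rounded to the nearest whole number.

1191 W/m²

cos θ_z = sin φ sin δ + cos φ cos δ cos H = (-0.0314)(0.3971) + (0.9995)(0.9178)(0.9969) = 0.9020.
Top-of-atmosphere irradiance = S₀ (d̄/d)² cos θ_z = 1365 × 0.9676 × 0.9020 = 1191.34 W/m².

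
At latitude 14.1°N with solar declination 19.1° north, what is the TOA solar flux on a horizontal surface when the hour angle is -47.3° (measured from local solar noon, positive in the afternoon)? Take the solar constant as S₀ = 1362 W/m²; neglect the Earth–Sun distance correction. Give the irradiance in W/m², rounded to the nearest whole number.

cos θ_z = sin(14.1°) sin(19.1°) + cos(14.1°) cos(19.1°) cos(-47.30°) = 0.0797 + 0.6215 = 0.7012.
Top-of-atmosphere irradiance = S₀ cos θ_z = 1362 × 0.7012 = 955.03 W/m².

955 W/m²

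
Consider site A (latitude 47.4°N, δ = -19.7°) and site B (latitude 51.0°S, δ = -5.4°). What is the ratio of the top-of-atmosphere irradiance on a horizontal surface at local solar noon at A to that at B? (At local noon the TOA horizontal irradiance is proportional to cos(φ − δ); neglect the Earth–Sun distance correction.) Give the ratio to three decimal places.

A: cos θ_z = cos(47.4° − (-19.7°)) = 0.3891.
B: cos θ_z = cos(-51.0° − (-5.4°)) = 0.6997.
Ratio A/B = 0.3891 / 0.6997 = 0.5561.

0.556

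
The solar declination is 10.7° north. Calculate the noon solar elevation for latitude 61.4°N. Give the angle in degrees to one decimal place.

At local solar noon the hour angle is zero, so the elevation is 90° − |φ − δ| = 90° − |61.4° − (10.7°)| = 90° − 50.7° = 39.3°.

39.3°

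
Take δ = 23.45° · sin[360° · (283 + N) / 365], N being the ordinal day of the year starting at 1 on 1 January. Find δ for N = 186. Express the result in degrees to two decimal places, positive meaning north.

+22.89°

360 × (283 + 186) / 365 = 462.575°; sin(462.575°) = 0.9760.
δ = 23.45 × 0.9760 = 22.887° ≈ +22.89°.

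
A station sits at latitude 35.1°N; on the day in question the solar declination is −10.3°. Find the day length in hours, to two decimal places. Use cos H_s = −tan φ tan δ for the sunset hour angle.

11.02 hours

cos H_s = −tan(35.1°) · tan(-10.3°) = 0.1277, so H_s = arccos(0.1277) = 82.66°.
Day length = 2 H_s / 15° h⁻¹ = 165.32° / 15 = 11.021 h.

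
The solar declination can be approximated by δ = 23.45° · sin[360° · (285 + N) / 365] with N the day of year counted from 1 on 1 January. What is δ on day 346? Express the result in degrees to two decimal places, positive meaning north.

360 × (285 + 346) / 365 = 622.356°; sin(622.356°) = -0.9911.
δ = 23.45 × -0.9911 = -23.241° ≈ -23.24°.

-23.24°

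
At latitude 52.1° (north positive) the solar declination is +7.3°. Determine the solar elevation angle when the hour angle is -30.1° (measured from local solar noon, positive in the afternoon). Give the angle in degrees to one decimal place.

38.9°

cos θ_z = sin(52.1°) sin(7.3°) + cos(52.1°) cos(7.3°) cos(-30.10°) = 0.1003 + 0.5271 = 0.6274.
θ_z = arccos(0.6274) = 51.14°, so the elevation is 90° − 51.14° = 38.86°.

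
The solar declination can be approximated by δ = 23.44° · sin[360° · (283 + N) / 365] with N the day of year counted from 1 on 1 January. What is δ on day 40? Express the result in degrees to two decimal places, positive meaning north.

360 × (283 + 40) / 365 = 318.575°; sin(318.575°) = -0.6616.
δ = 23.44 × -0.6616 = -15.508° ≈ -15.51°.

-15.51°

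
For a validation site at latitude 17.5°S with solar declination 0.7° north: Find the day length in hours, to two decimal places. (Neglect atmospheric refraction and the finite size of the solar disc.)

11.97 hours

−tan φ tan δ = −(-0.3153)(0.0122) = 0.0038; H_s = arccos(0.0038) = 89.78°.
Day length = 2 H_s / 15° h⁻¹ = 179.56° / 15 = 11.971 h.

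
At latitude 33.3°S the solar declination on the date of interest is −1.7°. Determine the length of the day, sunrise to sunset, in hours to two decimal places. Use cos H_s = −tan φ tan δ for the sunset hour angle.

−tan φ tan δ = −(-0.6569)(-0.0297) = -0.0195; H_s = arccos(-0.0195) = 91.12°.
Day length = 2 H_s / 15° h⁻¹ = 182.24° / 15 = 12.149 h.

12.15 hours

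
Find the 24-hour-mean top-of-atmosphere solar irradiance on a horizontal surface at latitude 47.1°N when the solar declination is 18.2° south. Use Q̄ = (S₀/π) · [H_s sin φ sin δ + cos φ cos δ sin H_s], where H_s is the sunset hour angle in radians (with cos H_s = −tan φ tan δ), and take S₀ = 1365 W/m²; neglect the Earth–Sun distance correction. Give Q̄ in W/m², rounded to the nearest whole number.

143 W/m²

The sunset hour angle satisfies cos H_s = −tan φ tan δ = 0.3538, giving H_s = 69.28°. In radians, H_s = 1.2092.
H_s sin φ sin δ = 1.2092 × 0.7325 × -0.3123 = -0.2766.
cos φ cos δ sin H_s = 0.6807 × 0.9500 × 0.9353 = 0.6048.
Q̄ = (1365/π) × (-0.2766 + 0.6048) = 434.49 × 0.3282 = 142.60 W/m².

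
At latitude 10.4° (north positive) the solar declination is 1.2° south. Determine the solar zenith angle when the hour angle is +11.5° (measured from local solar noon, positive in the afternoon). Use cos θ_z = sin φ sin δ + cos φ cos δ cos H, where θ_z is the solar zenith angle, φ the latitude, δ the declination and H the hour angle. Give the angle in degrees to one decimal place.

cos θ_z = sin φ sin δ + cos φ cos δ cos H = (0.1805)(-0.0209) + (0.9836)(0.9998)(0.9799) = 0.9599.
θ_z = arccos(0.9599) = 16.28°.

16.3°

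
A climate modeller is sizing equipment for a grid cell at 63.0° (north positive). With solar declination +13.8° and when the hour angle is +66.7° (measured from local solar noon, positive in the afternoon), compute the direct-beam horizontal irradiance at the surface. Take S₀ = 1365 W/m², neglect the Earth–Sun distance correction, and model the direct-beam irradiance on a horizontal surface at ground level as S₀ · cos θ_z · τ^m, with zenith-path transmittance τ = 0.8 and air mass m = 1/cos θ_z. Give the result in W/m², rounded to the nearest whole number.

cos θ_z = sin φ sin δ + cos φ cos δ cos H = (0.8910)(0.2385) + (0.4540)(0.9711)(0.3955) = 0.3869.
Air mass m = 1/cos θ_z = 1/0.3869 = 2.585; τ^m = 0.8^2.585 = 0.5617.
Surface direct beam = 1365 × 0.3869 × 0.5617 = 296.64 W/m².

297 W/m²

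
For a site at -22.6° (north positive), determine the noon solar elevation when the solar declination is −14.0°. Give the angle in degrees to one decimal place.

At local solar noon the hour angle is zero, so the elevation is 90° − |φ − δ| = 90° − |-22.6° − (-14.0°)| = 90° − 8.6° = 81.4°.

81.4°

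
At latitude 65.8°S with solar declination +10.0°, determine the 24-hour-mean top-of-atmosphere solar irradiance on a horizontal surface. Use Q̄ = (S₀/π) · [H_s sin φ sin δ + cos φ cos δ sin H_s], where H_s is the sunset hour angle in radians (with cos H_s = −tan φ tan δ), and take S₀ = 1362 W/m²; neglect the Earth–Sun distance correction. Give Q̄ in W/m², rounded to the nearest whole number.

−tan φ tan δ = −(-2.2251)(0.1763) = 0.3923; H_s = arccos(0.3923) = 66.90°. In radians, H_s = 1.1676.
H_s sin φ sin δ = 1.1676 × -0.9121 × 0.1736 = -0.1849.
cos φ cos δ sin H_s = 0.4099 × 0.9848 × 0.9198 = 0.3713.
Q̄ = (1362/π) × (-0.1849 + 0.3713) = 433.54 × 0.1864 = 80.81 W/m².

81 W/m²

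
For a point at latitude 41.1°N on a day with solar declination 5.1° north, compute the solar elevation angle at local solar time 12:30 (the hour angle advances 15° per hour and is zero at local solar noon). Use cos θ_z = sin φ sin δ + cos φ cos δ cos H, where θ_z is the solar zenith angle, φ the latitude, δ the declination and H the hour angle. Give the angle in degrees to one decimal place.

53.4°

Hour angle H = 15° × (12.5 − 12) = 7.50°.
cos θ_z = sin φ sin δ + cos φ cos δ cos H = (0.6574)(0.0889) + (0.7536)(0.9960)(0.9914) = 0.8026.
θ_z = arccos(0.8026) = 36.62°, so the elevation is 90° − 36.62° = 53.38°.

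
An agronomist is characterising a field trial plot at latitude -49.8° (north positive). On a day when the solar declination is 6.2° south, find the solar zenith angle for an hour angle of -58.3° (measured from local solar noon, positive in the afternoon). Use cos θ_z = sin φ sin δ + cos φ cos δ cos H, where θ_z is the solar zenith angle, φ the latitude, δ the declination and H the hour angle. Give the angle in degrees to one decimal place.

65.2°

With φ = -49.8°, δ = -6.2°, H = -58.30°: sin φ sin δ = 0.0825, cos φ cos δ cos H = 0.3372, so cos θ_z = 0.4197.
θ_z = arccos(0.4197) = 65.18°.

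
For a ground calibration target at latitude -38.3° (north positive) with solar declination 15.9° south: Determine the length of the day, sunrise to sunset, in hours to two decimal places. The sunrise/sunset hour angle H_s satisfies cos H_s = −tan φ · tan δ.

The sunset hour angle satisfies cos H_s = −tan φ tan δ = -0.2250, giving H_s = 103.00°.
Day length = 2 H_s / 15° h⁻¹ = 206.00° / 15 = 13.733 h.

13.73 hours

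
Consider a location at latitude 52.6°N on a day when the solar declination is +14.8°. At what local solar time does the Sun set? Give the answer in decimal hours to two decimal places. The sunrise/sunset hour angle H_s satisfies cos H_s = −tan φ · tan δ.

19.35 h

cos H_s = −tan(52.6°) · tan(14.8°) = -0.3456, so H_s = arccos(-0.3456) = 110.22°.
Sunset is at 12 + H_s/15 = 12 + 7.348 = 19.348 h local solar time.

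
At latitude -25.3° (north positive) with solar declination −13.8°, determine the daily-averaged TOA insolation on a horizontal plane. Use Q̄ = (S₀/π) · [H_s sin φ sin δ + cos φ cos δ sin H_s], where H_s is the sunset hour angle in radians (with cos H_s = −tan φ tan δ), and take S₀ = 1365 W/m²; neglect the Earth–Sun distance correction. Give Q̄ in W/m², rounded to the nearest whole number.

454 W/m²

−tan φ tan δ = −(-0.4727)(-0.2456) = -0.1161; H_s = arccos(-0.1161) = 96.67°. In radians, H_s = 1.6872.
H_s sin φ sin δ = 1.6872 × -0.4274 × -0.2385 = 0.1720.
cos φ cos δ sin H_s = 0.9041 × 0.9711 × 0.9932 = 0.8720.
Q̄ = (1365/π) × (0.1720 + 0.8720) = 434.49 × 1.0440 = 453.61 W/m².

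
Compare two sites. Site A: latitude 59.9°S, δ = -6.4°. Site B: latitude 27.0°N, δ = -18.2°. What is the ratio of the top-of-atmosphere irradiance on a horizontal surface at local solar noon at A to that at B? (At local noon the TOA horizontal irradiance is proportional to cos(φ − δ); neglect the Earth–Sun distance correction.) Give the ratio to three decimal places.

0.844

A: cos θ_z = cos(-59.9° − (-6.4°)) = 0.5948.
B: cos θ_z = cos(27.0° − (-18.2°)) = 0.7046.
Ratio A/B = 0.5948 / 0.7046 = 0.8442.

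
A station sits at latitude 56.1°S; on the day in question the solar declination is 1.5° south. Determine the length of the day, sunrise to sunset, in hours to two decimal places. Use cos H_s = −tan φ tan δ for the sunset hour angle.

12.30 hours

−tan φ tan δ = −(-1.4882)(-0.0262) = -0.0390; H_s = arccos(-0.0390) = 92.24°.
Day length = 2 H_s / 15° h⁻¹ = 184.48° / 15 = 12.299 h.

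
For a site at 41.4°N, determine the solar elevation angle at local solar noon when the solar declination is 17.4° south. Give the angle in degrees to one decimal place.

At local solar noon the hour angle is zero, so the elevation is 90° − |φ − δ| = 90° − |41.4° − (-17.4°)| = 90° − 58.8° = 31.2°.

31.2°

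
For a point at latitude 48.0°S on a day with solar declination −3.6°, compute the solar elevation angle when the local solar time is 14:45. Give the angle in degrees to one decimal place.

33.3°

Hour angle H = 15° × (14.75 − 12) = 41.25°.
cos θ_z = sin φ sin δ + cos φ cos δ cos H = (-0.7431)(-0.0628) + (0.6691)(0.9980)(0.7518) = 0.5487.
θ_z = arccos(0.5487) = 56.72°, so the elevation is 90° − 56.72° = 33.28°.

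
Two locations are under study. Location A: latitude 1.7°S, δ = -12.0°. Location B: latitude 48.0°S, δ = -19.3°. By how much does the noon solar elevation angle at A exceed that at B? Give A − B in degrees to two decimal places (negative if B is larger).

A: 90° − |-1.7 − (-12.0)| = 79.70°.
B: 90° − |-48.0 − (-19.3)| = 61.30°.
A − B = 79.70 − 61.30 = 18.40°.

+18.40°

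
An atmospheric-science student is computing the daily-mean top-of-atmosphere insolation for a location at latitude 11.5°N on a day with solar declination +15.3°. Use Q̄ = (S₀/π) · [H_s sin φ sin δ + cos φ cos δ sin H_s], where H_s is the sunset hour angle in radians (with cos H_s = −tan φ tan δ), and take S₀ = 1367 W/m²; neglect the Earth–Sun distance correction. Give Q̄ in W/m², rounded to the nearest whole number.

448 W/m²

The sunset hour angle satisfies cos H_s = −tan φ tan δ = -0.0557, giving H_s = 93.19°. In radians, H_s = 1.6265.
H_s sin φ sin δ = 1.6265 × 0.1994 × 0.2639 = 0.0856.
cos φ cos δ sin H_s = 0.9799 × 0.9646 × 0.9984 = 0.9437.
Q̄ = (1367/π) × (0.0856 + 0.9437) = 435.13 × 1.0293 = 447.88 W/m².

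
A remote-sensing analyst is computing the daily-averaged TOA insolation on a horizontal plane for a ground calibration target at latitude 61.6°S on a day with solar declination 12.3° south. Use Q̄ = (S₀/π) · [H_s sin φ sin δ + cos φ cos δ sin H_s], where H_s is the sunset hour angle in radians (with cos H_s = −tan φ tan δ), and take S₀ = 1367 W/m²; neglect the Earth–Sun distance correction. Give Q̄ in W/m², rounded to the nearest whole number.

cos H_s = −tan(-61.6°) · tan(-12.3°) = -0.4032, so H_s = arccos(-0.4032) = 113.78°. In radians, H_s = 1.9858.
H_s sin φ sin δ = 1.9858 × -0.8796 × -0.2130 = 0.3720.
cos φ cos δ sin H_s = 0.4756 × 0.9770 × 0.9151 = 0.4252.
Q̄ = (1367/π) × (0.3720 + 0.4252) = 435.13 × 0.7972 = 346.89 W/m².

347 W/m²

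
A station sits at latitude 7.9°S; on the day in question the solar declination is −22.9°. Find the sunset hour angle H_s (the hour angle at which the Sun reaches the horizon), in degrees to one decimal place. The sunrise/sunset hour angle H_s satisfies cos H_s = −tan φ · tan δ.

93.4°

The sunset hour angle satisfies cos H_s = −tan φ tan δ = -0.0586, giving H_s = 93.36°.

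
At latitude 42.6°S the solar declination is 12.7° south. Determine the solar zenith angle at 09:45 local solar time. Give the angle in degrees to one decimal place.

Hour angle H = 15° × (9.75 − 12) = -33.75°.
cos θ_z = sin φ sin δ + cos φ cos δ cos H = (-0.6769)(-0.2198) + (0.7361)(0.9755)(0.8315) = 0.7459.
θ_z = arccos(0.7459) = 41.76°.

41.8°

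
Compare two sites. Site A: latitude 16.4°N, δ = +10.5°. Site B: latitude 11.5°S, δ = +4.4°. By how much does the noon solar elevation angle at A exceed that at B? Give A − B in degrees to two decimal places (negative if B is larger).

A: 90° − |16.4 − (10.5)| = 84.10°.
B: 90° − |-11.5 − (4.4)| = 74.10°.
A − B = 84.10 − 74.10 = 10.00°.

+10.00°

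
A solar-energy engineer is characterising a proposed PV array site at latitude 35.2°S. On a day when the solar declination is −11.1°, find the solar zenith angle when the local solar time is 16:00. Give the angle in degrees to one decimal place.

59.2°

Hour angle H = 15° × (16 − 12) = 60.00°.
With φ = -35.2°, δ = -11.1°, H = 60.00°: sin φ sin δ = 0.1110, cos φ cos δ cos H = 0.4009, so cos θ_z = 0.5119.
θ_z = arccos(0.5119) = 59.21°.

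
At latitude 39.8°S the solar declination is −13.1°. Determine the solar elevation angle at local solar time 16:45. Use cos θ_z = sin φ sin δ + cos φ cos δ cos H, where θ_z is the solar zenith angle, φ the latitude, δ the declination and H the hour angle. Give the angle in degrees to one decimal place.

Hour angle H = 15° × (16.75 − 12) = 71.25°.
With φ = -39.8°, δ = -13.1°, H = 71.25°: sin φ sin δ = 0.1451, cos φ cos δ cos H = 0.2405, so cos θ_z = 0.3856.
θ_z = arccos(0.3856) = 67.32°, so the elevation is 90° − 67.32° = 22.68°.

22.7°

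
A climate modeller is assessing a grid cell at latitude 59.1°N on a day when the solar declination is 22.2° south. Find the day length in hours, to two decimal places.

cos H_s = −tan(59.1°) · tan(-22.2°) = 0.6819, so H_s = arccos(0.6819) = 47.01°.
Day length = 2 H_s / 15° h⁻¹ = 94.02° / 15 = 6.268 h.

6.27 hours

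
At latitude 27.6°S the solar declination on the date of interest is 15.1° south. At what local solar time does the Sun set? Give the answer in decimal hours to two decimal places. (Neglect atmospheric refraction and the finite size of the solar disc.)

cos H_s = −tan(-27.6°) · tan(-15.1°) = -0.1411, so H_s = arccos(-0.1411) = 98.11°.
Sunset is at 12 + H_s/15 = 12 + 6.541 = 18.541 h local solar time.

18.54 h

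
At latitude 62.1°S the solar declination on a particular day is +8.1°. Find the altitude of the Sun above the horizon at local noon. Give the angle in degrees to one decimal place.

At local solar noon the hour angle is zero, so the elevation is 90° − |φ − δ| = 90° − |-62.1° − (8.1°)| = 90° − 70.2° = 19.8°.

19.8°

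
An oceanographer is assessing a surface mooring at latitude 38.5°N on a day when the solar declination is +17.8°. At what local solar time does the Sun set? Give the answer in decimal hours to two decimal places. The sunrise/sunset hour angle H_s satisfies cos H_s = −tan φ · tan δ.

The sunset hour angle satisfies cos H_s = −tan φ tan δ = -0.2554, giving H_s = 104.80°.
Sunset is at 12 + H_s/15 = 12 + 6.987 = 18.987 h local solar time.

18.99 h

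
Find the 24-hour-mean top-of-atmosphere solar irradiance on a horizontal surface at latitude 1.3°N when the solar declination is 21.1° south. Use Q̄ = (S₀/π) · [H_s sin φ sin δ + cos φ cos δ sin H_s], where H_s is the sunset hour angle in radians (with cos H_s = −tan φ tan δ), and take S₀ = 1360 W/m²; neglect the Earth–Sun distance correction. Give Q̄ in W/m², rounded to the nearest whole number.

−tan φ tan δ = −(0.0227)(-0.3859) = 0.0088; H_s = arccos(0.0088) = 89.50°. In radians, H_s = 1.5621.
H_s sin φ sin δ = 1.5621 × 0.0227 × -0.3600 = -0.0128.
cos φ cos δ sin H_s = 0.9997 × 0.9330 × 1.0000 = 0.9327.
Q̄ = (1360/π) × (-0.0128 + 0.9327) = 432.90 × 0.9199 = 398.22 W/m².

398 W/m²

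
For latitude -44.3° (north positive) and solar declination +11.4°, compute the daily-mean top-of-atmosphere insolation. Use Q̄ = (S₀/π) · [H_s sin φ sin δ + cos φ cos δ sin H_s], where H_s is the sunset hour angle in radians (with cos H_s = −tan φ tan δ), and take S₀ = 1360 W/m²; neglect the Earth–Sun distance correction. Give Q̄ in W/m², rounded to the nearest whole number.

216 W/m²

cos H_s = −tan(-44.3°) · tan(11.4°) = 0.1968, so H_s = arccos(0.1968) = 78.65°. In radians, H_s = 1.3727.
H_s sin φ sin δ = 1.3727 × -0.6984 × 0.1977 = -0.1895.
cos φ cos δ sin H_s = 0.7157 × 0.9803 × 0.9804 = 0.6878.
Q̄ = (1360/π) × (-0.1895 + 0.6878) = 432.90 × 0.4983 = 215.71 W/m².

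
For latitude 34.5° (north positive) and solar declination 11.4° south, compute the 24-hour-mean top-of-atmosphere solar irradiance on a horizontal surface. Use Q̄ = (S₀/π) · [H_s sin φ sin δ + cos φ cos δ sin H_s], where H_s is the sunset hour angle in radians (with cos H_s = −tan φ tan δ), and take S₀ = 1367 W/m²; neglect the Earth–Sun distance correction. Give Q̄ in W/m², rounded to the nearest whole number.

278 W/m²

The sunset hour angle satisfies cos H_s = −tan φ tan δ = 0.1386, giving H_s = 82.03°. In radians, H_s = 1.4317.
H_s sin φ sin δ = 1.4317 × 0.5664 × -0.1977 = -0.1603.
cos φ cos δ sin H_s = 0.8241 × 0.9803 × 0.9903 = 0.8000.
Q̄ = (1367/π) × (-0.1603 + 0.8000) = 435.13 × 0.6397 = 278.35 W/m².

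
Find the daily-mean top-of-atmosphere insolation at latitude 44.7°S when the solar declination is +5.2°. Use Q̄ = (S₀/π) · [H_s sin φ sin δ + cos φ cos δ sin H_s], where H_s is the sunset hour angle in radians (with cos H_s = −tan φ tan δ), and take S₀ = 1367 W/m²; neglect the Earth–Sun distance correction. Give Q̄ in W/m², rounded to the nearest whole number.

The sunset hour angle satisfies cos H_s = −tan φ tan δ = 0.0901, giving H_s = 84.83°. In radians, H_s = 1.4806.
H_s sin φ sin δ = 1.4806 × -0.7034 × 0.0906 = -0.0944.
cos φ cos δ sin H_s = 0.7108 × 0.9959 × 0.9959 = 0.7050.
Q̄ = (1367/π) × (-0.0944 + 0.7050) = 435.13 × 0.6106 = 265.69 W/m².

266 W/m²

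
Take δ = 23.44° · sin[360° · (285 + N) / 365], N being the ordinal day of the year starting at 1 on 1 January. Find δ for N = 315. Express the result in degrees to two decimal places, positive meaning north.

-18.42°

360 × (285 + 315) / 365 = 591.781°; sin(591.781°) = -0.7857.
δ = 23.44 × -0.7857 = -18.417° ≈ -18.42°.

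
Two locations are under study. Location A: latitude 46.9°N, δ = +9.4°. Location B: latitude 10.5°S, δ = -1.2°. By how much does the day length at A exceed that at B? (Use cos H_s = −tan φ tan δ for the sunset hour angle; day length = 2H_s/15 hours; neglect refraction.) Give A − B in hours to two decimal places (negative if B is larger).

A: H_s = arccos(−tan 46.9° · tan 9.4°) = 100.19°, so 2H_s/15 = 13.3587 h.
B: H_s = arccos(−tan -10.5° · tan -1.2°) = 90.22°, so 2H_s/15 = 12.0293 h.
A − B = 13.3587 − 12.0293 = 1.3294 h.

+1.33 h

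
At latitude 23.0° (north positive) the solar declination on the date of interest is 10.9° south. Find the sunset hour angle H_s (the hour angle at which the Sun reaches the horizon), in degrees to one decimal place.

The sunset hour angle satisfies cos H_s = −tan φ tan δ = 0.0817, giving H_s = 85.31°.

85.3°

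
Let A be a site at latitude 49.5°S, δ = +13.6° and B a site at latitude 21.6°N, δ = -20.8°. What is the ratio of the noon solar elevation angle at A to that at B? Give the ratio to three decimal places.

0.565

A: 90° − |-49.5 − (13.6)| = 26.90°.
B: 90° − |21.6 − (-20.8)| = 47.60°.
Ratio A/B = 26.9000 / 47.6000 = 0.5651.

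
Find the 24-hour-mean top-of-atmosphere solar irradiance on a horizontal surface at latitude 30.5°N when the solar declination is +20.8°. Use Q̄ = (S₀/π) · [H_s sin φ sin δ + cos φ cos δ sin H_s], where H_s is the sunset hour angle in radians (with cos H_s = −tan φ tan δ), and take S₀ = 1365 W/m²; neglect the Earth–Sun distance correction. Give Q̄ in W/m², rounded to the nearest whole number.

482 W/m²

−tan φ tan δ = −(0.5890)(0.3799) = -0.2238; H_s = arccos(-0.2238) = 102.93°. In radians, H_s = 1.7965.
H_s sin φ sin δ = 1.7965 × 0.5075 × 0.3551 = 0.3238.
cos φ cos δ sin H_s = 0.8616 × 0.9348 × 0.9746 = 0.7850.
Q̄ = (1365/π) × (0.3238 + 0.7850) = 434.49 × 1.1088 = 481.76 W/m².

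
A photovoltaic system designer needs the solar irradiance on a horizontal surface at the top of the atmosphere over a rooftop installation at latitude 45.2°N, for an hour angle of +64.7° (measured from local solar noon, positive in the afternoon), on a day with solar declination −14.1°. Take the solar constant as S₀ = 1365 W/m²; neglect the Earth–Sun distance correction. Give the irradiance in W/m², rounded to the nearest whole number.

163 W/m²

With φ = 45.2°, δ = -14.1°, H = 64.70°: sin φ sin δ = -0.1729, cos φ cos δ cos H = 0.2921, so cos θ_z = 0.1192.
Top-of-atmosphere irradiance = S₀ cos θ_z = 1365 × 0.1192 = 162.71 W/m².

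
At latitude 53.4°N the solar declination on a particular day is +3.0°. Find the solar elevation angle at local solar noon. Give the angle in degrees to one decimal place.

39.6°

At local solar noon the hour angle is zero, so the elevation is 90° − |φ − δ| = 90° − |53.4° − (3.0°)| = 90° − 50.4° = 39.6°.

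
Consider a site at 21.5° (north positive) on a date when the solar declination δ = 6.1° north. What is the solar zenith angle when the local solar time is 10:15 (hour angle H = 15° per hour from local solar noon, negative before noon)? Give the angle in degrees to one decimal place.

29.7°

Hour angle H = 15° × (10.25 − 12) = -26.25°.
cos θ_z = sin φ sin δ + cos φ cos δ cos H = (0.3665)(0.1063) + (0.9304)(0.9943)(0.8969) = 0.8687.
θ_z = arccos(0.8687) = 29.69°.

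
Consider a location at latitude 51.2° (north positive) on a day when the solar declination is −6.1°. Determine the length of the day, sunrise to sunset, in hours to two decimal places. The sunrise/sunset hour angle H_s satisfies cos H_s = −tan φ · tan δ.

10.98 hours

cos H_s = −tan(51.2°) · tan(-6.1°) = 0.1329, so H_s = arccos(0.1329) = 82.36°.
Day length = 2 H_s / 15° h⁻¹ = 164.72° / 15 = 10.981 h.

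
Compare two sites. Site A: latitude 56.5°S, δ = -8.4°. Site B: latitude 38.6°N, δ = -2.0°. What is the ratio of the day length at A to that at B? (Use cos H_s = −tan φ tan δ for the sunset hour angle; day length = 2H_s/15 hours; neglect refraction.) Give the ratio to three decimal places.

A: H_s = arccos(−tan -56.5° · tan -8.4°) = 102.89°, so 2H_s/15 = 13.7187 h.
B: H_s = arccos(−tan 38.6° · tan -2.0°) = 88.40°, so 2H_s/15 = 11.7867 h.
Ratio A/B = 13.7187 / 11.7867 = 1.1639.

1.164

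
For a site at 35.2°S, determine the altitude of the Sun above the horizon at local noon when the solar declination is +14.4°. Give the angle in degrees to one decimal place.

40.4°

At local solar noon the hour angle is zero, so the elevation is 90° − |φ − δ| = 90° − |-35.2° − (14.4°)| = 90° − 49.6° = 40.4°.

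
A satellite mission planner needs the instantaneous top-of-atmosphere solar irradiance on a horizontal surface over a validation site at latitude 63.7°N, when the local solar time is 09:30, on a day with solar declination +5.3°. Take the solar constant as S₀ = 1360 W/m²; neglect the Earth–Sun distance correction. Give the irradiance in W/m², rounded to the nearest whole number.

589 W/m²

Hour angle H = 15° × (9.5 − 12) = -37.50°.
cos θ_z = sin φ sin δ + cos φ cos δ cos H = (0.8965)(0.0924) + (0.4431)(0.9957)(0.7934) = 0.4329.
Top-of-atmosphere irradiance = S₀ cos θ_z = 1360 × 0.4329 = 588.74 W/m².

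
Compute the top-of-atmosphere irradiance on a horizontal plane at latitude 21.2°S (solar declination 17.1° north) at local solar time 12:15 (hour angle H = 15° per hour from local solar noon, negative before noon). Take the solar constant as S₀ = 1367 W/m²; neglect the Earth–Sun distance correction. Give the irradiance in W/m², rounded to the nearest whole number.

1070 W/m²

Hour angle H = 15° × (12.25 − 12) = 3.75°.
cos θ_z = sin(-21.2°) sin(17.1°) + cos(-21.2°) cos(17.1°) cos(3.75°) = -0.1063 + 0.8892 = 0.7829.
Top-of-atmosphere irradiance = S₀ cos θ_z = 1367 × 0.7829 = 1070.22 W/m².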